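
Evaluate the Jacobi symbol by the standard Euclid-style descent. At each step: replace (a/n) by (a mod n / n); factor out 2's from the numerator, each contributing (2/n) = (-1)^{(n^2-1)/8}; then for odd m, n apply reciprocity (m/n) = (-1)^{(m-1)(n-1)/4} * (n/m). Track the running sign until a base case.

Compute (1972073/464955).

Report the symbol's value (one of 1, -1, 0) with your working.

(1972073/464955) = (112253/464955)   [reduce mod 464955]
reciprocity: (112253/464955) = +1·(464955/112253) since 112253 mod 4 = 1, 464955 mod 4 = 3; sign now +1
(464955/112253) = (15943/112253)   [reduce mod 112253]
reciprocity: (15943/112253) = +1·(112253/15943) since 15943 mod 4 = 3, 112253 mod 4 = 1; sign now +1
(112253/15943) = (652/15943)   [reduce mod 15943]
652 = 2^2·163; (2/15943) = +1 since 15943 mod 8 = 7, so (652/15943) = (+1)^2·(163/15943); sign now +1
reciprocity: (163/15943) = -1·(15943/163) since 163 mod 4 = 3, 15943 mod 4 = 3; sign now -1
(15943/163) = (132/163)   [reduce mod 163]
132 = 2^2·33; (2/163) = -1 since 163 mod 8 = 3, so (132/163) = (-1)^2·(33/163); sign now -1
reciprocity: (33/163) = +1·(163/33) since 33 mod 4 = 1, 163 mod 4 = 3; sign now -1
(163/33) = (31/33)   [reduce mod 33]
reciprocity: (31/33) = +1·(33/31) since 31 mod 4 = 3, 33 mod 4 = 1; sign now -1
(33/31) = (2/31)   [reduce mod 31]
2 = 2^1·1; (2/31) = +1 since 31 mod 8 = 7, so (2/31) = (+1)^1·(1/31); sign now -1
(1/31) = 1; final value = sign = -1

-1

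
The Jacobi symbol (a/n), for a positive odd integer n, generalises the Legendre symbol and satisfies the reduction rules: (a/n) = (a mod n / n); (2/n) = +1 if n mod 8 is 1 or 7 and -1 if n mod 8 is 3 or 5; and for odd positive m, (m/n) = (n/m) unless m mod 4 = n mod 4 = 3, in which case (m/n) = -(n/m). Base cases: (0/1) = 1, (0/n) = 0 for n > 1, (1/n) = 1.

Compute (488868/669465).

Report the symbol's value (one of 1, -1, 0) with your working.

0

factor out 2^2: 488868 = 2^2·122217; with 669465 mod 8 = 1, (2/669465) = +1; sign now +1; continue with (122217/669465)
flip (122217/669465) -> (669465/122217): both odd, 122217 mod 4 = 1, 669465 mod 4 = 1, so the flip contributes +1; sign now +1
(669465/122217): 669465 mod 122217 = 58380, so (669465/122217) = (58380/122217)
factor out 2^2: 58380 = 2^2·14595; with 122217 mod 8 = 1, (2/122217) = +1; sign now +1; continue with (14595/122217)
flip (14595/122217) -> (122217/14595): both odd, 14595 mod 4 = 3, 122217 mod 4 = 1, so the flip contributes +1; sign now +1
(122217/14595): 122217 mod 14595 = 5457, so (122217/14595) = (5457/14595)
flip (5457/14595) -> (14595/5457): both odd, 5457 mod 4 = 1, 14595 mod 4 = 3, so the flip contributes +1; sign now +1
(14595/5457): 14595 mod 5457 = 3681, so (14595/5457) = (3681/5457)
flip (3681/5457) -> (5457/3681): both odd, 3681 mod 4 = 1, 5457 mod 4 = 1, so the flip contributes +1; sign now +1
(5457/3681): 5457 mod 3681 = 1776, so (5457/3681) = (1776/3681)
factor out 2^4: 1776 = 2^4·111; with 3681 mod 8 = 1, (2/3681) = +1; sign now +1; continue with (111/3681)
flip (111/3681) -> (3681/111): both odd, 111 mod 4 = 3, 3681 mod 4 = 1, so the flip contributes +1; sign now +1
(3681/111): 3681 mod 111 = 18, so (3681/111) = (18/111)
factor out 2^1: 18 = 2^1·9; with 111 mod 8 = 7, (2/111) = +1; sign now +1; continue with (9/111)
flip (9/111) -> (111/9): both odd, 9 mod 4 = 1, 111 mod 4 = 3, so the flip contributes +1; sign now +1
(111/9): 111 mod 9 = 3, so (111/9) = (3/9)
flip (3/9) -> (9/3): both odd, 3 mod 4 = 3, 9 mod 4 = 1, so the flip contributes +1; sign now +1
(9/3): 9 mod 3 = 0, so (9/3) = (0/3)
reached (0/3); gcd(a, n) > 1, so (0/3) = 0 and the symbol is 0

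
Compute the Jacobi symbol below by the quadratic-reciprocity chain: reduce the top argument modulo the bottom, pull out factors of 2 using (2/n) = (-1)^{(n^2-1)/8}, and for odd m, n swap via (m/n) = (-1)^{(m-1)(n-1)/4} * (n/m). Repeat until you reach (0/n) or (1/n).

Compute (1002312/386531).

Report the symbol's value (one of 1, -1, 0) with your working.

(1002312/386531) = (229250/386531)   [reduce mod 386531]
229250 = 2^1·114625; (2/386531) = -1 since 386531 mod 8 = 3, so (229250/386531) = (-1)^1·(114625/386531); sign now -1
reciprocity: (114625/386531) = +1·(386531/114625) since 114625 mod 4 = 1, 386531 mod 4 = 3; sign now -1
(386531/114625) = (42656/114625)   [reduce mod 114625]
42656 = 2^5·1333; (2/114625) = +1 since 114625 mod 8 = 1, so (42656/114625) = (+1)^5·(1333/114625); sign now -1
reciprocity: (1333/114625) = +1·(114625/1333) since 1333 mod 4 = 1, 114625 mod 4 = 1; sign now -1
(114625/1333) = (1320/1333)   [reduce mod 1333]
1320 = 2^3·165; (2/1333) = -1 since 1333 mod 8 = 5, so (1320/1333) = (-1)^3·(165/1333); sign now +1
reciprocity: (165/1333) = +1·(1333/165) since 165 mod 4 = 1, 1333 mod 4 = 1; sign now +1
(1333/165) = (13/165)   [reduce mod 165]
reciprocity: (13/165) = +1·(165/13) since 13 mod 4 = 1, 165 mod 4 = 1; sign now +1
(165/13) = (9/13)   [reduce mod 13]
reciprocity: (9/13) = +1·(13/9) since 9 mod 4 = 1, 13 mod 4 = 1; sign now +1
(13/9) = (4/9)   [reduce mod 9]
4 = 2^2·1; (2/9) = +1 since 9 mod 8 = 1, so (4/9) = (+1)^2·(1/9); sign now +1
(1/9) = 1; final value = sign = +1

1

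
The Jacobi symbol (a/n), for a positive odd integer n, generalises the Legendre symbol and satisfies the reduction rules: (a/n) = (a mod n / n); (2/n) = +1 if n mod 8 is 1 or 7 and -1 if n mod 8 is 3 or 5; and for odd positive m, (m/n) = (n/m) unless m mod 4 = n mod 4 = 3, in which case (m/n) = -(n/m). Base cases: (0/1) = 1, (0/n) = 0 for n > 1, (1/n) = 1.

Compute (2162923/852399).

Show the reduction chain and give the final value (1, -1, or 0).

-1

(2162923/852399) = (458125/852399)   [reduce mod 852399]
reciprocity: (458125/852399) = +1·(852399/458125) since 458125 mod 4 = 1, 852399 mod 4 = 3; sign now +1
(852399/458125) = (394274/458125)   [reduce mod 458125]
394274 = 2^1·197137; (2/458125) = -1 since 458125 mod 8 = 5, so (394274/458125) = (-1)^1·(197137/458125); sign now -1
reciprocity: (197137/458125) = +1·(458125/197137) since 197137 mod 4 = 1, 458125 mod 4 = 1; sign now -1
(458125/197137) = (63851/197137)   [reduce mod 197137]
reciprocity: (63851/197137) = +1·(197137/63851) since 63851 mod 4 = 3, 197137 mod 4 = 1; sign now -1
(197137/63851) = (5584/63851)   [reduce mod 63851]
5584 = 2^4·349; (2/63851) = -1 since 63851 mod 8 = 3, so (5584/63851) = (-1)^4·(349/63851); sign now -1
reciprocity: (349/63851) = +1·(63851/349) since 349 mod 4 = 1, 63851 mod 4 = 3; sign now -1
(63851/349) = (333/349)   [reduce mod 349]
reciprocity: (333/349) = +1·(349/333) since 333 mod 4 = 1, 349 mod 4 = 1; sign now -1
(349/333) = (16/333)   [reduce mod 333]
16 = 2^4·1; (2/333) = -1 since 333 mod 8 = 5, so (16/333) = (-1)^4·(1/333); sign now -1
(1/333) = 1; final value = sign = -1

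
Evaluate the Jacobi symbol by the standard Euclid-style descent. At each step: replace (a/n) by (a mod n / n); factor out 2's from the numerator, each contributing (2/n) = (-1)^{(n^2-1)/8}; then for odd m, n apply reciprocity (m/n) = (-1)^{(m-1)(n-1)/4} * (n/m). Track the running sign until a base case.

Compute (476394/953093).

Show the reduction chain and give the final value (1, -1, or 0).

-1

476394 = 2^1·238197; (2/953093) = -1 since 953093 mod 8 = 5, so (476394/953093) = (-1)^1·(238197/953093); sign now -1
reciprocity: (238197/953093) = +1·(953093/238197) since 238197 mod 4 = 1, 953093 mod 4 = 1; sign now -1
(953093/238197) = (305/238197)   [reduce mod 238197]
reciprocity: (305/238197) = +1·(238197/305) since 305 mod 4 = 1, 238197 mod 4 = 1; sign now -1
(238197/305) = (297/305)   [reduce mod 305]
reciprocity: (297/305) = +1·(305/297) since 297 mod 4 = 1, 305 mod 4 = 1; sign now -1
(305/297) = (8/297)   [reduce mod 297]
8 = 2^3·1; (2/297) = +1 since 297 mod 8 = 1, so (8/297) = (+1)^3·(1/297); sign now -1
(1/297) = 1; final value = sign = -1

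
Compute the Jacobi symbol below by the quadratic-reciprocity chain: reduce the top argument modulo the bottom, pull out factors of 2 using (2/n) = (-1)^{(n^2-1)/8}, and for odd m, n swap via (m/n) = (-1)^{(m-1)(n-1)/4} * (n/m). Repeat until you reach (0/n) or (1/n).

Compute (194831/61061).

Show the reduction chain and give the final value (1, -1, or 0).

(194831/61061) = (11648/61061)   [reduce mod 61061]
11648 = 2^7·91; (2/61061) = -1 since 61061 mod 8 = 5, so (11648/61061) = (-1)^7·(91/61061); sign now -1
reciprocity: (91/61061) = +1·(61061/91) since 91 mod 4 = 3, 61061 mod 4 = 1; sign now -1
(61061/91) = (0/91)   [reduce mod 91]
(0/91) = 0   [gcd(a, n) > 1]; final value = 0

0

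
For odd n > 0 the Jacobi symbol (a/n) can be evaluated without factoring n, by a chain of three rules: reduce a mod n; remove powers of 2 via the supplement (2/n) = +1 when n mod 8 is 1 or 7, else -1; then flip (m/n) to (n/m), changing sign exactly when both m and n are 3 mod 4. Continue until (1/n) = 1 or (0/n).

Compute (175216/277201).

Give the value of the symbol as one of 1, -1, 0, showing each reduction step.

175216 = 2^4·10951; (2/277201) = +1 since 277201 mod 8 = 1, so (175216/277201) = (+1)^4·(10951/277201); sign now +1
reciprocity: (10951/277201) = +1·(277201/10951) since 10951 mod 4 = 3, 277201 mod 4 = 1; sign now +1
(277201/10951) = (3426/10951)   [reduce mod 10951]
3426 = 2^1·1713; (2/10951) = +1 since 10951 mod 8 = 7, so (3426/10951) = (+1)^1·(1713/10951); sign now +1
reciprocity: (1713/10951) = +1·(10951/1713) since 1713 mod 4 = 1, 10951 mod 4 = 3; sign now +1
(10951/1713) = (673/1713)   [reduce mod 1713]
reciprocity: (673/1713) = +1·(1713/673) since 673 mod 4 = 1, 1713 mod 4 = 1; sign now +1
(1713/673) = (367/673)   [reduce mod 673]
reciprocity: (367/673) = +1·(673/367) since 367 mod 4 = 3, 673 mod 4 = 1; sign now +1
(673/367) = (306/367)   [reduce mod 367]
306 = 2^1·153; (2/367) = +1 since 367 mod 8 = 7, so (306/367) = (+1)^1·(153/367); sign now +1
reciprocity: (153/367) = +1·(367/153) since 153 mod 4 = 1, 367 mod 4 = 3; sign now +1
(367/153) = (61/153)   [reduce mod 153]
reciprocity: (61/153) = +1·(153/61) since 61 mod 4 = 1, 153 mod 4 = 1; sign now +1
(153/61) = (31/61)   [reduce mod 61]
reciprocity: (31/61) = +1·(61/31) since 31 mod 4 = 3, 61 mod 4 = 1; sign now +1
(61/31) = (30/31)   [reduce mod 31]
30 = 2^1·15; (2/31) = +1 since 31 mod 8 = 7, so (30/31) = (+1)^1·(15/31); sign now +1
reciprocity: (15/31) = -1·(31/15) since 15 mod 4 = 3, 31 mod 4 = 3; sign now -1
(31/15) = (1/15)   [reduce mod 15]
(1/15) = 1; final value = sign = -1

-1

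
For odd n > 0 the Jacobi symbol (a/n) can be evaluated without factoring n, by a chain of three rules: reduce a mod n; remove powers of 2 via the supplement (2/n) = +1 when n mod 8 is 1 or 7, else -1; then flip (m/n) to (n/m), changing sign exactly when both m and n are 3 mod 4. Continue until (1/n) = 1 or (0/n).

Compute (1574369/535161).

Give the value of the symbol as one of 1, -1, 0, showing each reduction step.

(1574369/535161) = (504047/535161)   [reduce mod 535161]
reciprocity: (504047/535161) = +1·(535161/504047) since 504047 mod 4 = 3, 535161 mod 4 = 1; sign now +1
(535161/504047) = (31114/504047)   [reduce mod 504047]
31114 = 2^1·15557; (2/504047) = +1 since 504047 mod 8 = 7, so (31114/504047) = (+1)^1·(15557/504047); sign now +1
reciprocity: (15557/504047) = +1·(504047/15557) since 15557 mod 4 = 1, 504047 mod 4 = 3; sign now +1
(504047/15557) = (6223/15557)   [reduce mod 15557]
reciprocity: (6223/15557) = +1·(15557/6223) since 6223 mod 4 = 3, 15557 mod 4 = 1; sign now +1
(15557/6223) = (3111/6223)   [reduce mod 6223]
reciprocity: (3111/6223) = -1·(6223/3111) since 3111 mod 4 = 3, 6223 mod 4 = 3; sign now -1
(6223/3111) = (1/3111)   [reduce mod 3111]
(1/3111) = 1; final value = sign = -1

-1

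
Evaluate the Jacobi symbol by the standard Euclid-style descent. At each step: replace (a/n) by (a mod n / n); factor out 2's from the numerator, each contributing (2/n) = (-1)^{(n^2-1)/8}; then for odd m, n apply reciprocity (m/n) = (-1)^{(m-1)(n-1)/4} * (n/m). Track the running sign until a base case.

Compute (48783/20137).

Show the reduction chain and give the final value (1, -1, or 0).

(48783/20137) = (8509/20137)   [reduce mod 20137]
reciprocity: (8509/20137) = +1·(20137/8509) since 8509 mod 4 = 1, 20137 mod 4 = 1; sign now +1
(20137/8509) = (3119/8509)   [reduce mod 8509]
reciprocity: (3119/8509) = +1·(8509/3119) since 3119 mod 4 = 3, 8509 mod 4 = 1; sign now +1
(8509/3119) = (2271/3119)   [reduce mod 3119]
reciprocity: (2271/3119) = -1·(3119/2271) since 2271 mod 4 = 3, 3119 mod 4 = 3; sign now -1
(3119/2271) = (848/2271)   [reduce mod 2271]
848 = 2^4·53; (2/2271) = +1 since 2271 mod 8 = 7, so (848/2271) = (+1)^4·(53/2271); sign now -1
reciprocity: (53/2271) = +1·(2271/53) since 53 mod 4 = 1, 2271 mod 4 = 3; sign now -1
(2271/53) = (45/53)   [reduce mod 53]
reciprocity: (45/53) = +1·(53/45) since 45 mod 4 = 1, 53 mod 4 = 1; sign now -1
(53/45) = (8/45)   [reduce mod 45]
8 = 2^3·1; (2/45) = -1 since 45 mod 8 = 5, so (8/45) = (-1)^3·(1/45); sign now +1
(1/45) = 1; final value = sign = +1

1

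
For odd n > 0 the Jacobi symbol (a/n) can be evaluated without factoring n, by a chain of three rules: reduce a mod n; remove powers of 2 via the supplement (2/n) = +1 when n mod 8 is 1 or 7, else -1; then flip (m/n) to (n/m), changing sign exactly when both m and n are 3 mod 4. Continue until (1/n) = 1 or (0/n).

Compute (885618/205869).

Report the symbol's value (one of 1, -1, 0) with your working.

0

(885618/205869): 885618 mod 205869 = 62142, so (885618/205869) = (62142/205869)
factor out 2^1: 62142 = 2^1·31071; with 205869 mod 8 = 5, (2/205869) = -1; sign now -1; continue with (31071/205869)
flip (31071/205869) -> (205869/31071): both odd, 31071 mod 4 = 3, 205869 mod 4 = 1, so the flip contributes +1; sign now -1
(205869/31071): 205869 mod 31071 = 19443, so (205869/31071) = (19443/31071)
flip (19443/31071) -> (31071/19443): both odd, 19443 mod 4 = 3, 31071 mod 4 = 3, so the flip contributes -1; sign now +1
(31071/19443): 31071 mod 19443 = 11628, so (31071/19443) = (11628/19443)
factor out 2^2: 11628 = 2^2·2907; with 19443 mod 8 = 3, (2/19443) = -1; sign now +1; continue with (2907/19443)
flip (2907/19443) -> (19443/2907): both odd, 2907 mod 4 = 3, 19443 mod 4 = 3, so the flip contributes -1; sign now -1
(19443/2907): 19443 mod 2907 = 2001, so (19443/2907) = (2001/2907)
flip (2001/2907) -> (2907/2001): both odd, 2001 mod 4 = 1, 2907 mod 4 = 3, so the flip contributes +1; sign now -1
(2907/2001): 2907 mod 2001 = 906, so (2907/2001) = (906/2001)
factor out 2^1: 906 = 2^1·453; with 2001 mod 8 = 1, (2/2001) = +1; sign now -1; continue with (453/2001)
flip (453/2001) -> (2001/453): both odd, 453 mod 4 = 1, 2001 mod 4 = 1, so the flip contributes +1; sign now -1
(2001/453): 2001 mod 453 = 189, so (2001/453) = (189/453)
flip (189/453) -> (453/189): both odd, 189 mod 4 = 1, 453 mod 4 = 1, so the flip contributes +1; sign now -1
(453/189): 453 mod 189 = 75, so (453/189) = (75/189)
flip (75/189) -> (189/75): both odd, 75 mod 4 = 3, 189 mod 4 = 1, so the flip contributes +1; sign now -1
(189/75): 189 mod 75 = 39, so (189/75) = (39/75)
flip (39/75) -> (75/39): both odd, 39 mod 4 = 3, 75 mod 4 = 3, so the flip contributes -1; sign now +1
(75/39): 75 mod 39 = 36, so (75/39) = (36/39)
factor out 2^2: 36 = 2^2·9; with 39 mod 8 = 7, (2/39) = +1; sign now +1; continue with (9/39)
flip (9/39) -> (39/9): both odd, 9 mod 4 = 1, 39 mod 4 = 3, so the flip contributes +1; sign now +1
(39/9): 39 mod 9 = 3, so (39/9) = (3/9)
flip (3/9) -> (9/3): both odd, 3 mod 4 = 3, 9 mod 4 = 1, so the flip contributes +1; sign now +1
(9/3): 9 mod 3 = 0, so (9/3) = (0/3)
reached (0/3); gcd(a, n) > 1, so (0/3) = 0 and the symbol is 0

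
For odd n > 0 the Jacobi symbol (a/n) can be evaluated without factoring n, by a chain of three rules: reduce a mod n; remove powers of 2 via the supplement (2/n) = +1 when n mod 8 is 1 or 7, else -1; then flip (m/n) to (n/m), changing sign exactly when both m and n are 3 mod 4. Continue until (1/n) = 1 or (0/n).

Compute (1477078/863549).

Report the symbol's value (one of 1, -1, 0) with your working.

1

(1477078/863549): 1477078 mod 863549 = 613529, so (1477078/863549) = (613529/863549)
flip (613529/863549) -> (863549/613529): both odd, 613529 mod 4 = 1, 863549 mod 4 = 1, so the flip contributes +1; sign now +1
(863549/613529): 863549 mod 613529 = 250020, so (863549/613529) = (250020/613529)
factor out 2^2: 250020 = 2^2·62505; with 613529 mod 8 = 1, (2/613529) = +1; sign now +1; continue with (62505/613529)
flip (62505/613529) -> (613529/62505): both odd, 62505 mod 4 = 1, 613529 mod 4 = 1, so the flip contributes +1; sign now +1
(613529/62505): 613529 mod 62505 = 50984, so (613529/62505) = (50984/62505)
factor out 2^3: 50984 = 2^3·6373; with 62505 mod 8 = 1, (2/62505) = +1; sign now +1; continue with (6373/62505)
flip (6373/62505) -> (62505/6373): both odd, 6373 mod 4 = 1, 62505 mod 4 = 1, so the flip contributes +1; sign now +1
(62505/6373): 62505 mod 6373 = 5148, so (62505/6373) = (5148/6373)
factor out 2^2: 5148 = 2^2·1287; with 6373 mod 8 = 5, (2/6373) = -1; sign now +1; continue with (1287/6373)
flip (1287/6373) -> (6373/1287): both odd, 1287 mod 4 = 3, 6373 mod 4 = 1, so the flip contributes +1; sign now +1
(6373/1287): 6373 mod 1287 = 1225, so (6373/1287) = (1225/1287)
flip (1225/1287) -> (1287/1225): both odd, 1225 mod 4 = 1, 1287 mod 4 = 3, so the flip contributes +1; sign now +1
(1287/1225): 1287 mod 1225 = 62, so (1287/1225) = (62/1225)
factor out 2^1: 62 = 2^1·31; with 1225 mod 8 = 1, (2/1225) = +1; sign now +1; continue with (31/1225)
flip (31/1225) -> (1225/31): both odd, 31 mod 4 = 3, 1225 mod 4 = 1, so the flip contributes +1; sign now +1
(1225/31): 1225 mod 31 = 16, so (1225/31) = (16/31)
factor out 2^4: 16 = 2^4·1; with 31 mod 8 = 7, (2/31) = +1; sign now +1; continue with (1/31)
reached (1/31) = 1, so the symbol is +1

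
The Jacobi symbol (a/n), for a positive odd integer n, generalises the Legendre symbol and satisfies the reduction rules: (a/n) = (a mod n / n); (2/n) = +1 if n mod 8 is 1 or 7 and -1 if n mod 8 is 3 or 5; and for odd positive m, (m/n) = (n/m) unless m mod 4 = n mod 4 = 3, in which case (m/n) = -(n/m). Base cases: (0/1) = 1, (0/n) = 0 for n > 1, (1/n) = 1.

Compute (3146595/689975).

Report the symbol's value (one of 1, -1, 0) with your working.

(3146595/689975): 3146595 mod 689975 = 386695, so (3146595/689975) = (386695/689975)
flip (386695/689975) -> (689975/386695): both odd, 386695 mod 4 = 3, 689975 mod 4 = 3, so the flip contributes -1; sign now -1
(689975/386695): 689975 mod 386695 = 303280, so (689975/386695) = (303280/386695)
factor out 2^4: 303280 = 2^4·18955; with 386695 mod 8 = 7, (2/386695) = +1; sign now -1; continue with (18955/386695)
flip (18955/386695) -> (386695/18955): both odd, 18955 mod 4 = 3, 386695 mod 4 = 3, so the flip contributes -1; sign now +1
(386695/18955): 386695 mod 18955 = 7595, so (386695/18955) = (7595/18955)
flip (7595/18955) -> (18955/7595): both odd, 7595 mod 4 = 3, 18955 mod 4 = 3, so the flip contributes -1; sign now -1
(18955/7595): 18955 mod 7595 = 3765, so (18955/7595) = (3765/7595)
flip (3765/7595) -> (7595/3765): both odd, 3765 mod 4 = 1, 7595 mod 4 = 3, so the flip contributes +1; sign now -1
(7595/3765): 7595 mod 3765 = 65, so (7595/3765) = (65/3765)
flip (65/3765) -> (3765/65): both odd, 65 mod 4 = 1, 3765 mod 4 = 1, so the flip contributes +1; sign now -1
(3765/65): 3765 mod 65 = 60, so (3765/65) = (60/65)
factor out 2^2: 60 = 2^2·15; with 65 mod 8 = 1, (2/65) = +1; sign now -1; continue with (15/65)
flip (15/65) -> (65/15): both odd, 15 mod 4 = 3, 65 mod 4 = 1, so the flip contributes +1; sign now -1
(65/15): 65 mod 15 = 5, so (65/15) = (5/15)
flip (5/15) -> (15/5): both odd, 5 mod 4 = 1, 15 mod 4 = 3, so the flip contributes +1; sign now -1
(15/5): 15 mod 5 = 0, so (15/5) = (0/5)
reached (0/5); gcd(a, n) > 1, so (0/5) = 0 and the symbol is 0

0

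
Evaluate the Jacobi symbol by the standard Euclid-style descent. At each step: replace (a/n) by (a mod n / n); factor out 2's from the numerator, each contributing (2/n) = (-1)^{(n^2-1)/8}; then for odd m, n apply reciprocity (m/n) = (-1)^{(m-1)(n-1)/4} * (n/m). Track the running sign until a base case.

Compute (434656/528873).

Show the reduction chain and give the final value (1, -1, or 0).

-1

factor out 2^5: 434656 = 2^5·13583; with 528873 mod 8 = 1, (2/528873) = +1; sign now +1; continue with (13583/528873)
flip (13583/528873) -> (528873/13583): both odd, 13583 mod 4 = 3, 528873 mod 4 = 1, so the flip contributes +1; sign now +1
(528873/13583): 528873 mod 13583 = 12719, so (528873/13583) = (12719/13583)
flip (12719/13583) -> (13583/12719): both odd, 12719 mod 4 = 3, 13583 mod 4 = 3, so the flip contributes -1; sign now -1
(13583/12719): 13583 mod 12719 = 864, so (13583/12719) = (864/12719)
factor out 2^5: 864 = 2^5·27; with 12719 mod 8 = 7, (2/12719) = +1; sign now -1; continue with (27/12719)
flip (27/12719) -> (12719/27): both odd, 27 mod 4 = 3, 12719 mod 4 = 3, so the flip contributes -1; sign now +1
(12719/27): 12719 mod 27 = 2, so (12719/27) = (2/27)
factor out 2^1: 2 = 2^1·1; with 27 mod 8 = 3, (2/27) = -1; sign now -1; continue with (1/27)
reached (1/27) = 1, so the symbol is -1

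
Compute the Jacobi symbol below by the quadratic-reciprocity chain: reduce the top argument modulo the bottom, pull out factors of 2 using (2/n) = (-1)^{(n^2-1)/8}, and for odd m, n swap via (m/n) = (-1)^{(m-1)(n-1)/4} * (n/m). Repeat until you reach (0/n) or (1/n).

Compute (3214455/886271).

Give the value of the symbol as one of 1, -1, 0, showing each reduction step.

1

(3214455/886271) = (555642/886271)   [reduce mod 886271]
555642 = 2^1·277821; (2/886271) = +1 since 886271 mod 8 = 7, so (555642/886271) = (+1)^1·(277821/886271); sign now +1
reciprocity: (277821/886271) = +1·(886271/277821) since 277821 mod 4 = 1, 886271 mod 4 = 3; sign now +1
(886271/277821) = (52808/277821)   [reduce mod 277821]
52808 = 2^3·6601; (2/277821) = -1 since 277821 mod 8 = 5, so (52808/277821) = (-1)^3·(6601/277821); sign now -1
reciprocity: (6601/277821) = +1·(277821/6601) since 6601 mod 4 = 1, 277821 mod 4 = 1; sign now -1
(277821/6601) = (579/6601)   [reduce mod 6601]
reciprocity: (579/6601) = +1·(6601/579) since 579 mod 4 = 3, 6601 mod 4 = 1; sign now -1
(6601/579) = (232/579)   [reduce mod 579]
232 = 2^3·29; (2/579) = -1 since 579 mod 8 = 3, so (232/579) = (-1)^3·(29/579); sign now +1
reciprocity: (29/579) = +1·(579/29) since 29 mod 4 = 1, 579 mod 4 = 3; sign now +1
(579/29) = (28/29)   [reduce mod 29]
28 = 2^2·7; (2/29) = -1 since 29 mod 8 = 5, so (28/29) = (-1)^2·(7/29); sign now +1
reciprocity: (7/29) = +1·(29/7) since 7 mod 4 = 3, 29 mod 4 = 1; sign now +1
(29/7) = (1/7)   [reduce mod 7]
(1/7) = 1; final value = sign = +1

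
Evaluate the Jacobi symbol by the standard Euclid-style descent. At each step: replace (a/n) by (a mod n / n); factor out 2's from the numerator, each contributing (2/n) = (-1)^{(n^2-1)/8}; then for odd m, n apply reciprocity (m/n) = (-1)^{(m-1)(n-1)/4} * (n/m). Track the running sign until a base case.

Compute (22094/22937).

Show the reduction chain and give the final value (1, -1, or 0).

1

22094 = 2^1·11047; (2/22937) = +1 since 22937 mod 8 = 1, so (22094/22937) = (+1)^1·(11047/22937); sign now +1
reciprocity: (11047/22937) = +1·(22937/11047) since 11047 mod 4 = 3, 22937 mod 4 = 1; sign now +1
(22937/11047) = (843/11047)   [reduce mod 11047]
reciprocity: (843/11047) = -1·(11047/843) since 843 mod 4 = 3, 11047 mod 4 = 3; sign now -1
(11047/843) = (88/843)   [reduce mod 843]
88 = 2^3·11; (2/843) = -1 since 843 mod 8 = 3, so (88/843) = (-1)^3·(11/843); sign now +1
reciprocity: (11/843) = -1·(843/11) since 11 mod 4 = 3, 843 mod 4 = 3; sign now -1
(843/11) = (7/11)   [reduce mod 11]
reciprocity: (7/11) = -1·(11/7) since 7 mod 4 = 3, 11 mod 4 = 3; sign now +1
(11/7) = (4/7)   [reduce mod 7]
4 = 2^2·1; (2/7) = +1 since 7 mod 8 = 7, so (4/7) = (+1)^2·(1/7); sign now +1
(1/7) = 1; final value = sign = +1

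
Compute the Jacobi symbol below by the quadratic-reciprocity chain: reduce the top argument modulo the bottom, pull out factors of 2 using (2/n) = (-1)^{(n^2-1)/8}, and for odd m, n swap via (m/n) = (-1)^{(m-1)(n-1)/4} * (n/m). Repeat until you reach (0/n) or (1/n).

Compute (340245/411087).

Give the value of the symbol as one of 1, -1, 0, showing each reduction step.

0

reciprocity: (340245/411087) = +1·(411087/340245) since 340245 mod 4 = 1, 411087 mod 4 = 3; sign now +1
(411087/340245) = (70842/340245)   [reduce mod 340245]
70842 = 2^1·35421; (2/340245) = -1 since 340245 mod 8 = 5, so (70842/340245) = (-1)^1·(35421/340245); sign now -1
reciprocity: (35421/340245) = +1·(340245/35421) since 35421 mod 4 = 1, 340245 mod 4 = 1; sign now -1
(340245/35421) = (21456/35421)   [reduce mod 35421]
21456 = 2^4·1341; (2/35421) = -1 since 35421 mod 8 = 5, so (21456/35421) = (-1)^4·(1341/35421); sign now -1
reciprocity: (1341/35421) = +1·(35421/1341) since 1341 mod 4 = 1, 35421 mod 4 = 1; sign now -1
(35421/1341) = (555/1341)   [reduce mod 1341]
reciprocity: (555/1341) = +1·(1341/555) since 555 mod 4 = 3, 1341 mod 4 = 1; sign now -1
(1341/555) = (231/555)   [reduce mod 555]
reciprocity: (231/555) = -1·(555/231) since 231 mod 4 = 3, 555 mod 4 = 3; sign now +1
(555/231) = (93/231)   [reduce mod 231]
reciprocity: (93/231) = +1·(231/93) since 93 mod 4 = 1, 231 mod 4 = 3; sign now +1
(231/93) = (45/93)   [reduce mod 93]
reciprocity: (45/93) = +1·(93/45) since 45 mod 4 = 1, 93 mod 4 = 1; sign now +1
(93/45) = (3/45)   [reduce mod 45]
reciprocity: (3/45) = +1·(45/3) since 3 mod 4 = 3, 45 mod 4 = 1; sign now +1
(45/3) = (0/3)   [reduce mod 3]
(0/3) = 0   [gcd(a, n) > 1]; final value = 0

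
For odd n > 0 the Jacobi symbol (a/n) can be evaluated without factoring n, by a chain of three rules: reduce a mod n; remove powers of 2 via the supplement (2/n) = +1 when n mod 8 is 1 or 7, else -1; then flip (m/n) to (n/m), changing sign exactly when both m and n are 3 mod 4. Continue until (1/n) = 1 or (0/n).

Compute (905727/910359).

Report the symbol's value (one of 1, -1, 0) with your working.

flip (905727/910359) -> (910359/905727): both odd, 905727 mod 4 = 3, 910359 mod 4 = 3, so the flip contributes -1; sign now -1
(910359/905727): 910359 mod 905727 = 4632, so (910359/905727) = (4632/905727)
factor out 2^3: 4632 = 2^3·579; with 905727 mod 8 = 7, (2/905727) = +1; sign now -1; continue with (579/905727)
flip (579/905727) -> (905727/579): both odd, 579 mod 4 = 3, 905727 mod 4 = 3, so the flip contributes -1; sign now +1
(905727/579): 905727 mod 579 = 171, so (905727/579) = (171/579)
flip (171/579) -> (579/171): both odd, 171 mod 4 = 3, 579 mod 4 = 3, so the flip contributes -1; sign now -1
(579/171): 579 mod 171 = 66, so (579/171) = (66/171)
factor out 2^1: 66 = 2^1·33; with 171 mod 8 = 3, (2/171) = -1; sign now +1; continue with (33/171)
flip (33/171) -> (171/33): both odd, 33 mod 4 = 1, 171 mod 4 = 3, so the flip contributes +1; sign now +1
(171/33): 171 mod 33 = 6, so (171/33) = (6/33)
factor out 2^1: 6 = 2^1·3; with 33 mod 8 = 1, (2/33) = +1; sign now +1; continue with (3/33)
flip (3/33) -> (33/3): both odd, 3 mod 4 = 3, 33 mod 4 = 1, so the flip contributes +1; sign now +1
(33/3): 33 mod 3 = 0, so (33/3) = (0/3)
reached (0/3); gcd(a, n) > 1, so (0/3) = 0 and the symbol is 0

0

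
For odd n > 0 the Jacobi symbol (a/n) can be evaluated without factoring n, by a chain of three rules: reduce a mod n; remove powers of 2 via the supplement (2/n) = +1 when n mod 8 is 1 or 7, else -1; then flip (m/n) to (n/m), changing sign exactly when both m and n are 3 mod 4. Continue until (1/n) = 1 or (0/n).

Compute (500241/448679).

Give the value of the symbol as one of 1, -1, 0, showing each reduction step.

0

(500241/448679) = (51562/448679)   [reduce mod 448679]
51562 = 2^1·25781; (2/448679) = +1 since 448679 mod 8 = 7, so (51562/448679) = (+1)^1·(25781/448679); sign now +1
reciprocity: (25781/448679) = +1·(448679/25781) since 25781 mod 4 = 1, 448679 mod 4 = 3; sign now +1
(448679/25781) = (10402/25781)   [reduce mod 25781]
10402 = 2^1·5201; (2/25781) = -1 since 25781 mod 8 = 5, so (10402/25781) = (-1)^1·(5201/25781); sign now -1
reciprocity: (5201/25781) = +1·(25781/5201) since 5201 mod 4 = 1, 25781 mod 4 = 1; sign now -1
(25781/5201) = (4977/5201)   [reduce mod 5201]
reciprocity: (4977/5201) = +1·(5201/4977) since 4977 mod 4 = 1, 5201 mod 4 = 1; sign now -1
(5201/4977) = (224/4977)   [reduce mod 4977]
224 = 2^5·7; (2/4977) = +1 since 4977 mod 8 = 1, so (224/4977) = (+1)^5·(7/4977); sign now -1
reciprocity: (7/4977) = +1·(4977/7) since 7 mod 4 = 3, 4977 mod 4 = 1; sign now -1
(4977/7) = (0/7)   [reduce mod 7]
(0/7) = 0   [gcd(a, n) > 1]; final value = 0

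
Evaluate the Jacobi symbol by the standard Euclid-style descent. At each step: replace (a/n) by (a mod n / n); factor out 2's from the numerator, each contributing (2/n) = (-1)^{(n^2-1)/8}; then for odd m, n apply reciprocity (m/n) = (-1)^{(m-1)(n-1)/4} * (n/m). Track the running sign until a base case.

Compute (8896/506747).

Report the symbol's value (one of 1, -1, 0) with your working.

1

8896 = 2^6·139; (2/506747) = -1 since 506747 mod 8 = 3, so (8896/506747) = (-1)^6·(139/506747); sign now +1
reciprocity: (139/506747) = -1·(506747/139) since 139 mod 4 = 3, 506747 mod 4 = 3; sign now -1
(506747/139) = (92/139)   [reduce mod 139]
92 = 2^2·23; (2/139) = -1 since 139 mod 8 = 3, so (92/139) = (-1)^2·(23/139); sign now -1
reciprocity: (23/139) = -1·(139/23) since 23 mod 4 = 3, 139 mod 4 = 3; sign now +1
(139/23) = (1/23)   [reduce mod 23]
(1/23) = 1; final value = sign = +1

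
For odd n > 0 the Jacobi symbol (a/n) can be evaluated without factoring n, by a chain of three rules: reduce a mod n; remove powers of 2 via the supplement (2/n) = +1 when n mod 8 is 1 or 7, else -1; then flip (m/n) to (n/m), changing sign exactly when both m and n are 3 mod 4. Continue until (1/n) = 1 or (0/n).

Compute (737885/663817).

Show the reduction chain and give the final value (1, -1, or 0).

(737885/663817): 737885 mod 663817 = 74068, so (737885/663817) = (74068/663817)
factor out 2^2: 74068 = 2^2·18517; with 663817 mod 8 = 1, (2/663817) = +1; sign now +1; continue with (18517/663817)
flip (18517/663817) -> (663817/18517): both odd, 18517 mod 4 = 1, 663817 mod 4 = 1, so the flip contributes +1; sign now +1
(663817/18517): 663817 mod 18517 = 15722, so (663817/18517) = (15722/18517)
factor out 2^1: 15722 = 2^1·7861; with 18517 mod 8 = 5, (2/18517) = -1; sign now -1; continue with (7861/18517)
flip (7861/18517) -> (18517/7861): both odd, 7861 mod 4 = 1, 18517 mod 4 = 1, so the flip contributes +1; sign now -1
(18517/7861): 18517 mod 7861 = 2795, so (18517/7861) = (2795/7861)
flip (2795/7861) -> (7861/2795): both odd, 2795 mod 4 = 3, 7861 mod 4 = 1, so the flip contributes +1; sign now -1
(7861/2795): 7861 mod 2795 = 2271, so (7861/2795) = (2271/2795)
flip (2271/2795) -> (2795/2271): both odd, 2271 mod 4 = 3, 2795 mod 4 = 3, so the flip contributes -1; sign now +1
(2795/2271): 2795 mod 2271 = 524, so (2795/2271) = (524/2271)
factor out 2^2: 524 = 2^2·131; with 2271 mod 8 = 7, (2/2271) = +1; sign now +1; continue with (131/2271)
flip (131/2271) -> (2271/131): both odd, 131 mod 4 = 3, 2271 mod 4 = 3, so the flip contributes -1; sign now -1
(2271/131): 2271 mod 131 = 44, so (2271/131) = (44/131)
factor out 2^2: 44 = 2^2·11; with 131 mod 8 = 3, (2/131) = -1; sign now -1; continue with (11/131)
flip (11/131) -> (131/11): both odd, 11 mod 4 = 3, 131 mod 4 = 3, so the flip contributes -1; sign now +1
(131/11): 131 mod 11 = 10, so (131/11) = (10/11)
factor out 2^1: 10 = 2^1·5; with 11 mod 8 = 3, (2/11) = -1; sign now -1; continue with (5/11)
flip (5/11) -> (11/5): both odd, 5 mod 4 = 1, 11 mod 4 = 3, so the flip contributes +1; sign now -1
(11/5): 11 mod 5 = 1, so (11/5) = (1/5)
reached (1/5) = 1, so the symbol is -1

-1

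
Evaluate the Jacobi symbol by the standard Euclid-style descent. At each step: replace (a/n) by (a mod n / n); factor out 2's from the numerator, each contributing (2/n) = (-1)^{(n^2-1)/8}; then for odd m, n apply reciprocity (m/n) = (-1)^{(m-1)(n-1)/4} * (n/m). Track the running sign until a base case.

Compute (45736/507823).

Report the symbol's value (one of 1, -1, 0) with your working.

-1

factor out 2^3: 45736 = 2^3·5717; with 507823 mod 8 = 7, (2/507823) = +1; sign now +1; continue with (5717/507823)
flip (5717/507823) -> (507823/5717): both odd, 5717 mod 4 = 1, 507823 mod 4 = 3, so the flip contributes +1; sign now +1
(507823/5717): 507823 mod 5717 = 4727, so (507823/5717) = (4727/5717)
flip (4727/5717) -> (5717/4727): both odd, 4727 mod 4 = 3, 5717 mod 4 = 1, so the flip contributes +1; sign now +1
(5717/4727): 5717 mod 4727 = 990, so (5717/4727) = (990/4727)
factor out 2^1: 990 = 2^1·495; with 4727 mod 8 = 7, (2/4727) = +1; sign now +1; continue with (495/4727)
flip (495/4727) -> (4727/495): both odd, 495 mod 4 = 3, 4727 mod 4 = 3, so the flip contributes -1; sign now -1
(4727/495): 4727 mod 495 = 272, so (4727/495) = (272/495)
factor out 2^4: 272 = 2^4·17; with 495 mod 8 = 7, (2/495) = +1; sign now -1; continue with (17/495)
flip (17/495) -> (495/17): both odd, 17 mod 4 = 1, 495 mod 4 = 3, so the flip contributes +1; sign now -1
(495/17): 495 mod 17 = 2, so (495/17) = (2/17)
factor out 2^1: 2 = 2^1·1; with 17 mod 8 = 1, (2/17) = +1; sign now -1; continue with (1/17)
reached (1/17) = 1, so the symbol is -1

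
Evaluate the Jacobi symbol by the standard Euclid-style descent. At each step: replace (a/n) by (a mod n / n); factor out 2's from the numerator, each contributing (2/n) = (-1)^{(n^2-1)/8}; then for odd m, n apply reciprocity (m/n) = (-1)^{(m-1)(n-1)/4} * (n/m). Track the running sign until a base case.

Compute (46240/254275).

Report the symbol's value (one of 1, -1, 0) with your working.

0

factor out 2^5: 46240 = 2^5·1445; with 254275 mod 8 = 3, (2/254275) = -1; sign now -1; continue with (1445/254275)
flip (1445/254275) -> (254275/1445): both odd, 1445 mod 4 = 1, 254275 mod 4 = 3, so the flip contributes +1; sign now -1
(254275/1445): 254275 mod 1445 = 1400, so (254275/1445) = (1400/1445)
factor out 2^3: 1400 = 2^3·175; with 1445 mod 8 = 5, (2/1445) = -1; sign now +1; continue with (175/1445)
flip (175/1445) -> (1445/175): both odd, 175 mod 4 = 3, 1445 mod 4 = 1, so the flip contributes +1; sign now +1
(1445/175): 1445 mod 175 = 45, so (1445/175) = (45/175)
flip (45/175) -> (175/45): both odd, 45 mod 4 = 1, 175 mod 4 = 3, so the flip contributes +1; sign now +1
(175/45): 175 mod 45 = 40, so (175/45) = (40/45)
factor out 2^3: 40 = 2^3·5; with 45 mod 8 = 5, (2/45) = -1; sign now -1; continue with (5/45)
flip (5/45) -> (45/5): both odd, 5 mod 4 = 1, 45 mod 4 = 1, so the flip contributes +1; sign now -1
(45/5): 45 mod 5 = 0, so (45/5) = (0/5)
reached (0/5); gcd(a, n) > 1, so (0/5) = 0 and the symbol is 0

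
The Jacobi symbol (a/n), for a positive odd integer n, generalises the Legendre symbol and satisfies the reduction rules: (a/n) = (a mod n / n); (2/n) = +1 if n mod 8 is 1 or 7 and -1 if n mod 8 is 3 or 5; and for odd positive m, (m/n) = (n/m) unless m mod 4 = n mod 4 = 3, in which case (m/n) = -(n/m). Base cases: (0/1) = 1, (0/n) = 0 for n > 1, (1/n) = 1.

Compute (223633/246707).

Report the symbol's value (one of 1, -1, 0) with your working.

1

reciprocity: (223633/246707) = +1·(246707/223633) since 223633 mod 4 = 1, 246707 mod 4 = 3; sign now +1
(246707/223633) = (23074/223633)   [reduce mod 223633]
23074 = 2^1·11537; (2/223633) = +1 since 223633 mod 8 = 1, so (23074/223633) = (+1)^1·(11537/223633); sign now +1
reciprocity: (11537/223633) = +1·(223633/11537) since 11537 mod 4 = 1, 223633 mod 4 = 1; sign now +1
(223633/11537) = (4430/11537)   [reduce mod 11537]
4430 = 2^1·2215; (2/11537) = +1 since 11537 mod 8 = 1, so (4430/11537) = (+1)^1·(2215/11537); sign now +1
reciprocity: (2215/11537) = +1·(11537/2215) since 2215 mod 4 = 3, 11537 mod 4 = 1; sign now +1
(11537/2215) = (462/2215)   [reduce mod 2215]
462 = 2^1·231; (2/2215) = +1 since 2215 mod 8 = 7, so (462/2215) = (+1)^1·(231/2215); sign now +1
reciprocity: (231/2215) = -1·(2215/231) since 231 mod 4 = 3, 2215 mod 4 = 3; sign now -1
(2215/231) = (136/231)   [reduce mod 231]
136 = 2^3·17; (2/231) = +1 since 231 mod 8 = 7, so (136/231) = (+1)^3·(17/231); sign now -1
reciprocity: (17/231) = +1·(231/17) since 17 mod 4 = 1, 231 mod 4 = 3; sign now -1
(231/17) = (10/17)   [reduce mod 17]
10 = 2^1·5; (2/17) = +1 since 17 mod 8 = 1, so (10/17) = (+1)^1·(5/17); sign now -1
reciprocity: (5/17) = +1·(17/5) since 5 mod 4 = 1, 17 mod 4 = 1; sign now -1
(17/5) = (2/5)   [reduce mod 5]
2 = 2^1·1; (2/5) = -1 since 5 mod 8 = 5, so (2/5) = (-1)^1·(1/5); sign now +1
(1/5) = 1; final value = sign = +1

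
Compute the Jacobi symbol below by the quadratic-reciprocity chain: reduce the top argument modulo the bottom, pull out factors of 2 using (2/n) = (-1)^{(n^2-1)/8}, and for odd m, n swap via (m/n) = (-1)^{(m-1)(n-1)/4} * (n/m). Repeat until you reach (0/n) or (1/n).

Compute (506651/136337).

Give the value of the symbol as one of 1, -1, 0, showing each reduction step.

(506651/136337): 506651 mod 136337 = 97640, so (506651/136337) = (97640/136337)
factor out 2^3: 97640 = 2^3·12205; with 136337 mod 8 = 1, (2/136337) = +1; sign now +1; continue with (12205/136337)
flip (12205/136337) -> (136337/12205): both odd, 12205 mod 4 = 1, 136337 mod 4 = 1, so the flip contributes +1; sign now +1
(136337/12205): 136337 mod 12205 = 2082, so (136337/12205) = (2082/12205)
factor out 2^1: 2082 = 2^1·1041; with 12205 mod 8 = 5, (2/12205) = -1; sign now -1; continue with (1041/12205)
flip (1041/12205) -> (12205/1041): both odd, 1041 mod 4 = 1, 12205 mod 4 = 1, so the flip contributes +1; sign now -1
(12205/1041): 12205 mod 1041 = 754, so (12205/1041) = (754/1041)
factor out 2^1: 754 = 2^1·377; with 1041 mod 8 = 1, (2/1041) = +1; sign now -1; continue with (377/1041)
flip (377/1041) -> (1041/377): both odd, 377 mod 4 = 1, 1041 mod 4 = 1, so the flip contributes +1; sign now -1
(1041/377): 1041 mod 377 = 287, so (1041/377) = (287/377)
flip (287/377) -> (377/287): both odd, 287 mod 4 = 3, 377 mod 4 = 1, so the flip contributes +1; sign now -1
(377/287): 377 mod 287 = 90, so (377/287) = (90/287)
factor out 2^1: 90 = 2^1·45; with 287 mod 8 = 7, (2/287) = +1; sign now -1; continue with (45/287)
flip (45/287) -> (287/45): both odd, 45 mod 4 = 1, 287 mod 4 = 3, so the flip contributes +1; sign now -1
(287/45): 287 mod 45 = 17, so (287/45) = (17/45)
flip (17/45) -> (45/17): both odd, 17 mod 4 = 1, 45 mod 4 = 1, so the flip contributes +1; sign now -1
(45/17): 45 mod 17 = 11, so (45/17) = (11/17)
flip (11/17) -> (17/11): both odd, 11 mod 4 = 3, 17 mod 4 = 1, so the flip contributes +1; sign now -1
(17/11): 17 mod 11 = 6, so (17/11) = (6/11)
factor out 2^1: 6 = 2^1·3; with 11 mod 8 = 3, (2/11) = -1; sign now +1; continue with (3/11)
flip (3/11) -> (11/3): both odd, 3 mod 4 = 3, 11 mod 4 = 3, so the flip contributes -1; sign now -1
(11/3): 11 mod 3 = 2, so (11/3) = (2/3)
factor out 2^1: 2 = 2^1·1; with 3 mod 8 = 3, (2/3) = -1; sign now +1; continue with (1/3)
reached (1/3) = 1, so the symbol is +1

1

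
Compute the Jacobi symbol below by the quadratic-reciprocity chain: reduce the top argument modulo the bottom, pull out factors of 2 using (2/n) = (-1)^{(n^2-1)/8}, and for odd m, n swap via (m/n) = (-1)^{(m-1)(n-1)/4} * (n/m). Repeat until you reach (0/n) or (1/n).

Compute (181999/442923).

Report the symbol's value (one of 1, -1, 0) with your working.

reciprocity: (181999/442923) = -1·(442923/181999) since 181999 mod 4 = 3, 442923 mod 4 = 3; sign now -1
(442923/181999) = (78925/181999)   [reduce mod 181999]
reciprocity: (78925/181999) = +1·(181999/78925) since 78925 mod 4 = 1, 181999 mod 4 = 3; sign now -1
(181999/78925) = (24149/78925)   [reduce mod 78925]
reciprocity: (24149/78925) = +1·(78925/24149) since 24149 mod 4 = 1, 78925 mod 4 = 1; sign now -1
(78925/24149) = (6478/24149)   [reduce mod 24149]
6478 = 2^1·3239; (2/24149) = -1 since 24149 mod 8 = 5, so (6478/24149) = (-1)^1·(3239/24149); sign now +1
reciprocity: (3239/24149) = +1·(24149/3239) since 3239 mod 4 = 3, 24149 mod 4 = 1; sign now +1
(24149/3239) = (1476/3239)   [reduce mod 3239]
1476 = 2^2·369; (2/3239) = +1 since 3239 mod 8 = 7, so (1476/3239) = (+1)^2·(369/3239); sign now +1
reciprocity: (369/3239) = +1·(3239/369) since 369 mod 4 = 1, 3239 mod 4 = 3; sign now +1
(3239/369) = (287/369)   [reduce mod 369]
reciprocity: (287/369) = +1·(369/287) since 287 mod 4 = 3, 369 mod 4 = 1; sign now +1
(369/287) = (82/287)   [reduce mod 287]
82 = 2^1·41; (2/287) = +1 since 287 mod 8 = 7, so (82/287) = (+1)^1·(41/287); sign now +1
reciprocity: (41/287) = +1·(287/41) since 41 mod 4 = 1, 287 mod 4 = 3; sign now +1
(287/41) = (0/41)   [reduce mod 41]
(0/41) = 0   [gcd(a, n) > 1]; final value = 0

0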